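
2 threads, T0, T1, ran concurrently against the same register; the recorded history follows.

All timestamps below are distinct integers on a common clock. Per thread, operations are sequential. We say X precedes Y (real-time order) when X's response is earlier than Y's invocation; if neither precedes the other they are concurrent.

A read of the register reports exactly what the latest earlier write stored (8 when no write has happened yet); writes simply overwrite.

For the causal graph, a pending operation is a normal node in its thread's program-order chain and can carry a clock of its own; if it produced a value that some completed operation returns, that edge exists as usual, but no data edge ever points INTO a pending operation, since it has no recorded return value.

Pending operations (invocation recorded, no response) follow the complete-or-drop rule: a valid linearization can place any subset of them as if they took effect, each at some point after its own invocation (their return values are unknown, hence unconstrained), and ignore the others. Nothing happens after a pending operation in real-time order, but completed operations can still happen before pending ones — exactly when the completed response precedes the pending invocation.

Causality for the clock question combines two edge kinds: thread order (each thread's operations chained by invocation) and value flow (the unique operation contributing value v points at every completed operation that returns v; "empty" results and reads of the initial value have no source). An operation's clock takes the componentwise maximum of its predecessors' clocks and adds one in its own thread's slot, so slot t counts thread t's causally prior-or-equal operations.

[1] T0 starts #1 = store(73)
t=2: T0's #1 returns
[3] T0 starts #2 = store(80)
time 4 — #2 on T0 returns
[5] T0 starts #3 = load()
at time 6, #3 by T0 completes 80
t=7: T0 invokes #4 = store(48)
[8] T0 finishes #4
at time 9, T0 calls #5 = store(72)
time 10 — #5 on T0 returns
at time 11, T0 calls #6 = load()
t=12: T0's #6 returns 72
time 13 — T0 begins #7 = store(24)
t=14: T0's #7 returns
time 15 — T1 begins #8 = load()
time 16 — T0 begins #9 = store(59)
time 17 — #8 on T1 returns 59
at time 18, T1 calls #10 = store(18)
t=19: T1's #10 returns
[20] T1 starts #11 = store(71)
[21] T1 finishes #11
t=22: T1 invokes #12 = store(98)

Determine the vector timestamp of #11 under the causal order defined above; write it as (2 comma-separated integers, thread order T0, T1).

#1, invoked 1, has no incoming edges; only T0's bump applies → (1, 0)
VC(#2, invoked at 3): max of VC(#1)=(1, 0), then +1 on thread T0 → (2, 0)
VC(#3, invoked at 5): max of VC(#2)=(2, 0), then +1 on thread T0 → (3, 0)
VC(#4, invoked at 7): max of VC(#3)=(3, 0), then +1 on thread T0 → (4, 0)
VC(#5, invoked at 9): max of VC(#4)=(4, 0), then +1 on thread T0 → (5, 0)
VC(#6, invoked at 11): max of VC(#5)=(5, 0), then +1 on thread T0 → (6, 0)
VC(#7, invoked at 13): max of VC(#6)=(6, 0), then +1 on thread T0 → (7, 0)
VC(#9, invoked at 16): max of VC(#7)=(7, 0), then +1 on thread T0 → (8, 0)
VC(#8, invoked at 15): max of VC(#9)=(8, 0), then +1 on thread T1 → (8, 1)
VC(#10, invoked at 18): max of VC(#8)=(8, 1), then +1 on thread T1 → (8, 2)
VC(#11, invoked at 20): max of VC(#10)=(8, 2), then +1 on thread T1 → (8, 3)
VC(#12, invoked at 22): max of VC(#11)=(8, 3), then +1 on thread T1 → (8, 4)
target: VC(#11) = (8, 3)

(8, 3)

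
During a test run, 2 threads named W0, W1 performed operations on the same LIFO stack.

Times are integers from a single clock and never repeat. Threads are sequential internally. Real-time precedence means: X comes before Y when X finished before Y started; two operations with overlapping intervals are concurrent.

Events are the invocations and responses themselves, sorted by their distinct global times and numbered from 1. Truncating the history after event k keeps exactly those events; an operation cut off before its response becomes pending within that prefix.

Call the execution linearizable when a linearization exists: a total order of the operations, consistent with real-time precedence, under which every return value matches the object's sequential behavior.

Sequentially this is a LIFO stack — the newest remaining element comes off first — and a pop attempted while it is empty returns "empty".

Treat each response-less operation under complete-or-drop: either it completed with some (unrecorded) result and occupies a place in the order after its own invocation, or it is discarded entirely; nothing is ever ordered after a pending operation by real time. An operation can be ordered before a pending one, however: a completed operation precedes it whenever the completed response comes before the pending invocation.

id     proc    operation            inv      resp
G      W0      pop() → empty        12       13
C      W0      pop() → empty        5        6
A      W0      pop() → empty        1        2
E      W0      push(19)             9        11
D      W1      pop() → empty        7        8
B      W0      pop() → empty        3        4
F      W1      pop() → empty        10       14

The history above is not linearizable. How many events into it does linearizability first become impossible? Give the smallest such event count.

one valid order for events 1..13 is A, B, C, D, E, F, G:
step 1: A pop() → empty — stack <>
step 2: B pop() → empty — stack <>
step 3: C pop() → empty — stack <>
step 4: D pop() → empty — stack <>
step 5: E push(19) — stack <19>
step 6: F pop() (pending, included) — stack <>
step 7: G pop() → empty — stack <>
adding event 14 (F responds at 14) leaves no legal real-time order
one such order, A, B, C, D, E, F, G, breaks at step 6 where F pop() → empty is illegal
one such order, A, B, C, D, E, G, F, breaks at step 6 where G pop() → empty is illegal

14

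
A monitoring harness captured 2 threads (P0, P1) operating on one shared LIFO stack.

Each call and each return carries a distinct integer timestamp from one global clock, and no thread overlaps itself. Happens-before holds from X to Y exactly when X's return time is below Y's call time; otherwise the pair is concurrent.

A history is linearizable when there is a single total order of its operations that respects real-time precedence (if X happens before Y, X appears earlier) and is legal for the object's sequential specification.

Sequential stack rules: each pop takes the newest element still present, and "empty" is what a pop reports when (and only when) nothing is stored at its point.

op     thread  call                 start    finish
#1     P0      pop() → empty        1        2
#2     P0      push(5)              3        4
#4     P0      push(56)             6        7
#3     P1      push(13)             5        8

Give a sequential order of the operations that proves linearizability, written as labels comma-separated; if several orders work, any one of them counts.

#1, #2, #3, #4

after step 1 (#1 pop() → empty): stack <>
after step 2 (#2 push(5)): stack <5>
after step 3 (#3 push(13)): stack <5,13>
after step 4 (#4 push(56)): stack <5,13,56>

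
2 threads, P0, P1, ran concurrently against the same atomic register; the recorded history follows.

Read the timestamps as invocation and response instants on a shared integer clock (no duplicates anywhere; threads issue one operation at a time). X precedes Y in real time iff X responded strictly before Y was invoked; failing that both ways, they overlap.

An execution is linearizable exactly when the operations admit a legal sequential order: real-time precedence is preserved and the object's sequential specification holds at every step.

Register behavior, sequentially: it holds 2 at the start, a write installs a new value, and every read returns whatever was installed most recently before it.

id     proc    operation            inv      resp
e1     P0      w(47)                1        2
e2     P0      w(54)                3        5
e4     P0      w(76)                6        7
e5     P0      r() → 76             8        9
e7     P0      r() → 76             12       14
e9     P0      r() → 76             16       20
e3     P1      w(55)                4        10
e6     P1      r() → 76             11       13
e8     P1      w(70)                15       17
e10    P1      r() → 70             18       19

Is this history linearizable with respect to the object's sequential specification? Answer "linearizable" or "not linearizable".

linearizable

a witness: e1, e2, e3, e4, e5, e6, e7, e9, e8, e10
step 1: e1 w(47) — value 47
step 2: e2 w(54) — value 54
step 3: e3 w(55) — value 55
step 4: e4 w(76) — value 76
step 5: e5 r() → 76 — value 76
step 6: e6 r() → 76 — value 76
step 7: e7 r() → 76 — value 76
step 8: e9 r() → 76 — value 76
step 9: e8 w(70) — value 70
step 10: e10 r() → 70 — value 70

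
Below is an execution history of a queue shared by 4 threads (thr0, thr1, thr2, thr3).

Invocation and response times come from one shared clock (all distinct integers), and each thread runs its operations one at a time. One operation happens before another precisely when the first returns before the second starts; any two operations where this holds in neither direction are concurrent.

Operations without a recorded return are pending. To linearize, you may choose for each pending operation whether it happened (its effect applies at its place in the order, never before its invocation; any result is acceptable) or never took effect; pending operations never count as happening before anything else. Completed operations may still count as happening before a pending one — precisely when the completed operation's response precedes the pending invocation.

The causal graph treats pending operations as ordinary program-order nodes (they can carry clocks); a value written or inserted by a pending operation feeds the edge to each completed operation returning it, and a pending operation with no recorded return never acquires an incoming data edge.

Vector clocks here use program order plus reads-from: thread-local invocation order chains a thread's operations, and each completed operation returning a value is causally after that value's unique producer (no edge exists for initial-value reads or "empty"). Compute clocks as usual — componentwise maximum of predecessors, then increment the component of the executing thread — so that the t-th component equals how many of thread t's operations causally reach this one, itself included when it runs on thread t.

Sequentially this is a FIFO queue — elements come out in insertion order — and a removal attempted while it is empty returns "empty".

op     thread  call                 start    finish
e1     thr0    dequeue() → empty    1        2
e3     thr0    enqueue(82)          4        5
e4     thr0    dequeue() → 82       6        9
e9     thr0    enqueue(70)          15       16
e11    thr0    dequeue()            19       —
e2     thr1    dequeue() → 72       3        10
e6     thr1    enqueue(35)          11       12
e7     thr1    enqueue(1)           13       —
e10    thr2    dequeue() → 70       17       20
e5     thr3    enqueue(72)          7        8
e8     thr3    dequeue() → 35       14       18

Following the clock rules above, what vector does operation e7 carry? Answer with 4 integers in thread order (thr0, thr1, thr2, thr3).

root op e5, invoked 7: fresh clock plus thr3's own tick → (0, 0, 0, 1)
root op e1, invoked 1: fresh clock plus thr0's own tick → (1, 0, 0, 0)
from VC(e5)=(0, 0, 0, 1), e2 (invoked 3) maxes components and bumps thr1 → (0, 1, 0, 1)
from VC(e1)=(1, 0, 0, 0), e3 (invoked 4) maxes components and bumps thr0 → (2, 0, 0, 0)
from VC(e2)=(0, 1, 0, 1), e6 (invoked 11) maxes components and bumps thr1 → (0, 2, 0, 1)
from VC(e3)=(2, 0, 0, 0), e4 (invoked 6) maxes components and bumps thr0 → (3, 0, 0, 0)
from VC(e5)=(0, 0, 0, 1), VC(e6)=(0, 2, 0, 1), e8 (invoked 14) maxes components and bumps thr3 → (0, 2, 0, 2)
from VC(e6)=(0, 2, 0, 1), e7 (invoked 13) maxes components and bumps thr1 → (0, 3, 0, 1)
from VC(e4)=(3, 0, 0, 0), e9 (invoked 15) maxes components and bumps thr0 → (4, 0, 0, 0)
from VC(e9)=(4, 0, 0, 0), e10 (invoked 17) maxes components and bumps thr2 → (4, 0, 1, 0)
from VC(e9)=(4, 0, 0, 0), e11 (invoked 19) maxes components and bumps thr0 → (5, 0, 0, 0)
target: VC(e7) = (0, 3, 0, 1)

(0, 3, 0, 1)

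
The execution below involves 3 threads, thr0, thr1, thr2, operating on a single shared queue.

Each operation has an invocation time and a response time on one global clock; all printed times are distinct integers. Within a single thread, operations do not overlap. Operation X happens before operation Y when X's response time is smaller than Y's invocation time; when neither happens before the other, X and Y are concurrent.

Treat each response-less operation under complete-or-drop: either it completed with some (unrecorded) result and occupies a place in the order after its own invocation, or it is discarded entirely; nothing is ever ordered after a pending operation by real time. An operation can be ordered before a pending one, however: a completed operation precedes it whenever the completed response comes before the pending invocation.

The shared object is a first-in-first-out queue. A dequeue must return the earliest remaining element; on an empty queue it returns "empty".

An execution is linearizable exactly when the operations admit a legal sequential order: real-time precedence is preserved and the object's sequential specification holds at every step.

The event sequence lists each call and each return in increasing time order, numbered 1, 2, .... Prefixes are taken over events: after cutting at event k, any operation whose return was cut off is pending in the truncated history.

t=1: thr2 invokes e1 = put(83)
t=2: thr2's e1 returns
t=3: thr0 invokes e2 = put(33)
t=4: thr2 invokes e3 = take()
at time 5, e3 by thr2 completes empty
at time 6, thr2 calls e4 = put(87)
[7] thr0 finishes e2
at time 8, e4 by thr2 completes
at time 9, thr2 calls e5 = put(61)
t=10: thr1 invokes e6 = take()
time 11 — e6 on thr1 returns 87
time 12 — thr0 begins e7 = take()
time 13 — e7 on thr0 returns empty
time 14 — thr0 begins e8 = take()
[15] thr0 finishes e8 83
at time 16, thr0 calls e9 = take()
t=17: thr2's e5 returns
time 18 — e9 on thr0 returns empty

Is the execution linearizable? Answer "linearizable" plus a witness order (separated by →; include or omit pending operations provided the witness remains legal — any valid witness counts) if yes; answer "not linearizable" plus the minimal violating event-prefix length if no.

not linearizable — minimal violating prefix: 5 events

already the first 5 events (up to e3's response at time 5) admit no linearization; the first 4 still do
exactly one order of the 2 completed ops respects real time; the queue replay fails
no completion choice of the 1 pending operation (e2) rescues it — every subset was tried
one such order, e1, e3 (pending dropped), breaks at step 2 where e3 take() → empty is illegal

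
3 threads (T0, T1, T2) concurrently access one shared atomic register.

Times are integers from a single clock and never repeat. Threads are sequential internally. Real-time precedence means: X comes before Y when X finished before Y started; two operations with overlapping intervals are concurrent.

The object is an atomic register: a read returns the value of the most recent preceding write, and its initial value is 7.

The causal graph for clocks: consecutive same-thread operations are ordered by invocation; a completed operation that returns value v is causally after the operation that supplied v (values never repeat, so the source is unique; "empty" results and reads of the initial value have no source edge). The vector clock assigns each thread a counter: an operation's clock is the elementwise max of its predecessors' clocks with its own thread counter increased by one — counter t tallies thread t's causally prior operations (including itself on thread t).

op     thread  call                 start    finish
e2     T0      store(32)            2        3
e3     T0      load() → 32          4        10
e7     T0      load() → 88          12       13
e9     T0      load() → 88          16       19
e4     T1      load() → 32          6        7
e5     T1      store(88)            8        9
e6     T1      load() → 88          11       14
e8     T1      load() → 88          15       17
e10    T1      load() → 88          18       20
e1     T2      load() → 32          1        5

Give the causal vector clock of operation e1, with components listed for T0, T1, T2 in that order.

(1, 0, 1)

invoked at 2, e2 has no predecessors; its own T0 bump gives (1, 0, 0)
from VC(e2)=(1, 0, 0), e1 (invoked 1) maxes components and bumps T2 → (1, 0, 1)
from VC(e2)=(1, 0, 0), e4 (invoked 6) maxes components and bumps T1 → (1, 1, 0)
from VC(e2)=(1, 0, 0), e3 (invoked 4) maxes components and bumps T0 → (2, 0, 0)
from VC(e4)=(1, 1, 0), e5 (invoked 8) maxes components and bumps T1 → (1, 2, 0)
from VC(e5)=(1, 2, 0), e6 (invoked 11) maxes components and bumps T1 → (1, 3, 0)
from VC(e5)=(1, 2, 0), VC(e6)=(1, 3, 0), e8 (invoked 15) maxes components and bumps T1 → (1, 4, 0)
from VC(e3)=(2, 0, 0), VC(e5)=(1, 2, 0), e7 (invoked 12) maxes components and bumps T0 → (3, 2, 0)
from VC(e5)=(1, 2, 0), VC(e8)=(1, 4, 0), e10 (invoked 18) maxes components and bumps T1 → (1, 5, 0)
from VC(e5)=(1, 2, 0), VC(e7)=(3, 2, 0), e9 (invoked 16) maxes components and bumps T0 → (4, 2, 0)
target: VC(e1) = (1, 0, 1)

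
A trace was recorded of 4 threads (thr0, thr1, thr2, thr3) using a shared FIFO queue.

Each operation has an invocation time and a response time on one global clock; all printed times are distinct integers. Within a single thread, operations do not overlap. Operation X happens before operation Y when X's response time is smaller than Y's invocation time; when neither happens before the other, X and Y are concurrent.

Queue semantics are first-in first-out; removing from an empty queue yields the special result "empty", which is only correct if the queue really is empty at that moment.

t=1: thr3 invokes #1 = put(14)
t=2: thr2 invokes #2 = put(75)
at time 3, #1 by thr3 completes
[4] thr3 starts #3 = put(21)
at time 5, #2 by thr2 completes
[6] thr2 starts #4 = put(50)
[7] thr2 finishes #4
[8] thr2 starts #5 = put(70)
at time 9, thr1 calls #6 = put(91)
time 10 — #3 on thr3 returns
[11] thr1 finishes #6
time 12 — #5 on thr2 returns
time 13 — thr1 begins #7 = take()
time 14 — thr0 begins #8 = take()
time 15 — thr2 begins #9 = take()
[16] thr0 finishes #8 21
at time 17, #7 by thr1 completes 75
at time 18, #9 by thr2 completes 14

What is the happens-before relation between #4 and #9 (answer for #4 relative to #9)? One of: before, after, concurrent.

before

#4 spans [6,7], #9 spans [15,18]
resp(#4)=7 < inv(#9)=15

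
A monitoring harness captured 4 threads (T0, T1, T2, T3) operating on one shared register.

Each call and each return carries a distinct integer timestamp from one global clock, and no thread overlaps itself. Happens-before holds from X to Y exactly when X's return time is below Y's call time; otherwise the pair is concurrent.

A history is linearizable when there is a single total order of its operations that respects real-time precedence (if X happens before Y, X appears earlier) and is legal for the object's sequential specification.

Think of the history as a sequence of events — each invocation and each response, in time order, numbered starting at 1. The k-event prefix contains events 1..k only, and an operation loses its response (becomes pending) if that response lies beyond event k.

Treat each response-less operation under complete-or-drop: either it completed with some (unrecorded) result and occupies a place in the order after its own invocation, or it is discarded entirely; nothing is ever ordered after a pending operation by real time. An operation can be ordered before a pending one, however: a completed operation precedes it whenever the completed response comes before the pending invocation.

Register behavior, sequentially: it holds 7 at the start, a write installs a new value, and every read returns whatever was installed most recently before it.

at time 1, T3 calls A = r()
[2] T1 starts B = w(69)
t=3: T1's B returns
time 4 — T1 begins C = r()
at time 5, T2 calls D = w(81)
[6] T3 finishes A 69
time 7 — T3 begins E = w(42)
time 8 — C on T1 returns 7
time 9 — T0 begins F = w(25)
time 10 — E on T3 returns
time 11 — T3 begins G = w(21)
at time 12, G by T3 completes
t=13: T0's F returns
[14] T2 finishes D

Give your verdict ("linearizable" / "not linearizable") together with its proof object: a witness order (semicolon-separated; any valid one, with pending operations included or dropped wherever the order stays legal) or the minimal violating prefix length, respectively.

prefix check: 1..7 passes, 1..8 fails once C's time-8 response joins
3 completed operations, 3 real-time-consistent orders — every register replay fails
no escape via the 2 pending operations (D, E): every completion choice fails
sample order A, B, C (pending dropped) stalls at step 1 — A r() → 69 has no legal effect
sample order B, A, C (pending dropped) stalls at step 3 — C r() → 7 has no legal effect

not linearizable — minimal violating prefix: 8 events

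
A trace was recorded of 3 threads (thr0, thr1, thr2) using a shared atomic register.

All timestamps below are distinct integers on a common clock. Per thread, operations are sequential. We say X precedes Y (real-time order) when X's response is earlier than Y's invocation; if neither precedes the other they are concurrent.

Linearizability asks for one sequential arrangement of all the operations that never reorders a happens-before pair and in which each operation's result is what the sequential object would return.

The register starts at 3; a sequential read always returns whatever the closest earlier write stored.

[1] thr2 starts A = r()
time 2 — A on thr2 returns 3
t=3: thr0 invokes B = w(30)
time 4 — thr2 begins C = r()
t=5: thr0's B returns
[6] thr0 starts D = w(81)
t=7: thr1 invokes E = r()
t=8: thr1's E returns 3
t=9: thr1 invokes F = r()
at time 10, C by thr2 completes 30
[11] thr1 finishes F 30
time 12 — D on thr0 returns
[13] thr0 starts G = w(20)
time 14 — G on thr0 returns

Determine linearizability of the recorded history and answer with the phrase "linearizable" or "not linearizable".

prefix check: 1..7 passes, 1..8 fails once E's time-8 response joins
exactly one order of the 3 completed ops respects real time; the atomic register replay fails
completion choices over the 2 pending operations (C, D) were checked; none helps
e.g. A, B, E (pending dropped): illegal at step 3, since E r() → 3 cannot apply there

not linearizable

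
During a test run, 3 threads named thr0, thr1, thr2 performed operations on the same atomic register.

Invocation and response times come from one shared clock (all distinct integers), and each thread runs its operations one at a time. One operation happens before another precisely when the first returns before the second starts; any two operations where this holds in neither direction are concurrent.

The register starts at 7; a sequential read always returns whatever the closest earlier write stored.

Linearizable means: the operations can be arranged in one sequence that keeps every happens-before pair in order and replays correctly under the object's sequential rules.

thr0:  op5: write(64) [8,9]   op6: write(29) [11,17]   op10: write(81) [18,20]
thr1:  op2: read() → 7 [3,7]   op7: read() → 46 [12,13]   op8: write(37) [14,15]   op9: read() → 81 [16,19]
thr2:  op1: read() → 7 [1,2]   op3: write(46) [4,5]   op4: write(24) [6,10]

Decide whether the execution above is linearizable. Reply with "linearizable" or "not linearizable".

not linearizable

events 1..12 are fine; event 13 — the response of op7 at time 13 — makes the prefix non-linearizable
checked exhaustively: 5 real-time-consistent orders of 6 completed operations, zero legal atomic register replays
including or dropping the 1 pending operation (op6) in any combination fails
for example op1, op2, op3, op4, op5, op7 (pending dropped) fails at step 6: op7 read() → 46 is not legal there
for example op1, op2, op3, op5, op4, op7 (pending dropped) fails at step 6: op7 read() → 46 is not legal there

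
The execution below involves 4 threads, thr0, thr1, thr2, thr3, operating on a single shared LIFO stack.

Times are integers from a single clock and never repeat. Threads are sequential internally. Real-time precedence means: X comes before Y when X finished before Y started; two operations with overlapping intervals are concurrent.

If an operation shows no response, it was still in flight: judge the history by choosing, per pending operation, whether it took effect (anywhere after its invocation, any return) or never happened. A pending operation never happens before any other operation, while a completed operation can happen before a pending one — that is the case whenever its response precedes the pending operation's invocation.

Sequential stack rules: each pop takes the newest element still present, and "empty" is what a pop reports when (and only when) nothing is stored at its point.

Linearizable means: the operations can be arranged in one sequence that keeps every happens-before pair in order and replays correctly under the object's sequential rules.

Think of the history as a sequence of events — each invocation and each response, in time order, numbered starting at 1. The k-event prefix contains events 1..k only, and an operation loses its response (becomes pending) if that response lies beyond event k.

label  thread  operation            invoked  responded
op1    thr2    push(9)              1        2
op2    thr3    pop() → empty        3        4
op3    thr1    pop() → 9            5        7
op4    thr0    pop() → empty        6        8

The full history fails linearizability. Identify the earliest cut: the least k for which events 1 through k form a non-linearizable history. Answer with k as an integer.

events 1..3 are linearizable, e.g. via op1:
step 1: op1 push(9) — stack <9>
once event 4 joins (op2's response, time 4), exhaustive search finds no witness
take op1, op2: step 2 already fails, because op2 pop() → empty cannot occur there

4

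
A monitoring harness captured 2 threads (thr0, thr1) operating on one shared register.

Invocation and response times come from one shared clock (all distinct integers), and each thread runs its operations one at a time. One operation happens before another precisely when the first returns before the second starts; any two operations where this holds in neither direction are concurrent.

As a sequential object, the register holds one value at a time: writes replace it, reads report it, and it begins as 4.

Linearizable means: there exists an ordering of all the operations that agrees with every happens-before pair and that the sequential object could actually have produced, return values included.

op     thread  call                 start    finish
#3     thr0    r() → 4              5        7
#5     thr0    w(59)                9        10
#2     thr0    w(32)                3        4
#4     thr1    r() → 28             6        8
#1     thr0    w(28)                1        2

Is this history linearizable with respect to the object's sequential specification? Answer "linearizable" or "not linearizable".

events 1..6 are fine; event 7 — the response of #3 at time 7 — makes the prefix non-linearizable
exhaustive check: the 3 completed register ops admit one real-time order; illegal
no completion choice of the 1 pending operation (#4) rescues it — every subset was tried
take #1, #2, #3 (pending dropped): step 3 already fails, because #3 r() → 4 cannot occur there

not linearizable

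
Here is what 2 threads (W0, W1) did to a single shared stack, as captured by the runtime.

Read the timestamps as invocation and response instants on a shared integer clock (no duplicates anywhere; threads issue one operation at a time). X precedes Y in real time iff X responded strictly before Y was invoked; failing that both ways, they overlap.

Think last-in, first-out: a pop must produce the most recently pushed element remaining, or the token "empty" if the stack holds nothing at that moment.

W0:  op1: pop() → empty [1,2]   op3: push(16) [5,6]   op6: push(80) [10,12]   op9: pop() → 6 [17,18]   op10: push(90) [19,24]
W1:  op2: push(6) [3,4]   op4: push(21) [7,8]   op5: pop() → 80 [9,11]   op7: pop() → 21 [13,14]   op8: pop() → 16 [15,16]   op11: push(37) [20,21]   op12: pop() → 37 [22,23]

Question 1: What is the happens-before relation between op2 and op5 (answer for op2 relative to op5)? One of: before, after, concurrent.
op2 spans [3,4], op5 spans [9,11]
resp(op2)=4 < inv(op5)=9

before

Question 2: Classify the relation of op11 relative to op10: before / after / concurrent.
op11 spans [20,21], op10 spans [19,24]
the intervals overlap in both directions

concurrent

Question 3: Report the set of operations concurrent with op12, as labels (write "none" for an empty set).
overlap test against op12 [22,23]: concurrent iff the interval meets 22..23
op1 [1,2]: before
op2 [3,4]: before
op3 [5,6]: before
op4 [7,8]: before
op5 [9,11]: before
op6 [10,12]: before
op7 [13,14]: before
op8 [15,16]: before
op9 [17,18]: before
op10 [19,24]: concurrent
op11 [20,21]: before

op10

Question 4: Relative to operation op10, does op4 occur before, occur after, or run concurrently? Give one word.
op4 spans [7,8], op10 spans [19,24]
resp(op4)=8 < inv(op10)=19

before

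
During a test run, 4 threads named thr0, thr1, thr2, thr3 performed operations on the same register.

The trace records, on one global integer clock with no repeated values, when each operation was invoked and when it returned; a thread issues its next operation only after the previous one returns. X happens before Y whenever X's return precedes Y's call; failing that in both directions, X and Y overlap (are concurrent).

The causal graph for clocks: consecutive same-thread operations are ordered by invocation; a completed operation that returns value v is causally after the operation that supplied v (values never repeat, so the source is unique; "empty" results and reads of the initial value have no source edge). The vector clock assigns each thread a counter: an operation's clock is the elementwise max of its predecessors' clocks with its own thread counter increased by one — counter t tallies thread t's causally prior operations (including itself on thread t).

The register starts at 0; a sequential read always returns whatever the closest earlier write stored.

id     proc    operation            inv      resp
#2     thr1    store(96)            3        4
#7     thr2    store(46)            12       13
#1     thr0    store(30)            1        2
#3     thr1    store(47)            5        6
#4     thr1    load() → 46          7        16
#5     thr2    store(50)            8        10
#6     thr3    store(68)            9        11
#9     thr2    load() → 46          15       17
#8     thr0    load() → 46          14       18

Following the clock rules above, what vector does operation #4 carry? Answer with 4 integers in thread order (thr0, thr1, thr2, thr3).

#6, invoked 9, has no incoming edges; only thr3's bump applies → (0, 0, 0, 1)
#5, invoked 8, has no incoming edges; only thr2's bump applies → (0, 0, 1, 0)
#2, invoked 3, has no incoming edges; only thr1's bump applies → (0, 1, 0, 0)
#1, invoked 1, has no incoming edges; only thr0's bump applies → (1, 0, 0, 0)
VC(#7, invoked at 12): max of VC(#5)=(0, 0, 1, 0), then +1 on thread thr2 → (0, 0, 2, 0)
VC(#3, invoked at 5): max of VC(#2)=(0, 1, 0, 0), then +1 on thread thr1 → (0, 2, 0, 0)
VC(#9, invoked at 15): max of VC(#7)=(0, 0, 2, 0), then +1 on thread thr2 → (0, 0, 3, 0)
VC(#8, invoked at 14): max of VC(#1)=(1, 0, 0, 0), VC(#7)=(0, 0, 2, 0), then +1 on thread thr0 → (2, 0, 2, 0)
VC(#4, invoked at 7): max of VC(#3)=(0, 2, 0, 0), VC(#7)=(0, 0, 2, 0), then +1 on thread thr1 → (0, 3, 2, 0)
target: VC(#4) = (0, 3, 2, 0)

(0, 3, 2, 0)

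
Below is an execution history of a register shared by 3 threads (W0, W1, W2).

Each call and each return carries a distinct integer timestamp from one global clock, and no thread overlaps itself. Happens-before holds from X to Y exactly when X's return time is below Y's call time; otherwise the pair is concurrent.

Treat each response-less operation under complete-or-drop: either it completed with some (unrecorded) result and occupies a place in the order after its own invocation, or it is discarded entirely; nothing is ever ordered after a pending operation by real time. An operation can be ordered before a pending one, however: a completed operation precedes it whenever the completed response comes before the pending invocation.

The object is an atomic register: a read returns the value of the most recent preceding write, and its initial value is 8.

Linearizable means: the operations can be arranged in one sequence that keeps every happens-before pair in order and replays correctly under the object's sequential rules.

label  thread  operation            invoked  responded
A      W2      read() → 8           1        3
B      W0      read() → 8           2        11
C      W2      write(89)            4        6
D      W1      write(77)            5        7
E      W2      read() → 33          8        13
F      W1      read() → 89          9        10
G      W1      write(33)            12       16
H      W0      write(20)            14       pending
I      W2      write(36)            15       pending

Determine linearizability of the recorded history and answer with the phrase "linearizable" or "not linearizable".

witness order: A, B, D, C, F, G, E
1. A read() → 8, leaving value 8
2. B read() → 8, leaving value 8
3. D write(77), leaving value 77
4. C write(89), leaving value 89
5. F read() → 89, leaving value 89
6. G write(33), leaving value 33
7. E read() → 33, leaving value 33

linearizable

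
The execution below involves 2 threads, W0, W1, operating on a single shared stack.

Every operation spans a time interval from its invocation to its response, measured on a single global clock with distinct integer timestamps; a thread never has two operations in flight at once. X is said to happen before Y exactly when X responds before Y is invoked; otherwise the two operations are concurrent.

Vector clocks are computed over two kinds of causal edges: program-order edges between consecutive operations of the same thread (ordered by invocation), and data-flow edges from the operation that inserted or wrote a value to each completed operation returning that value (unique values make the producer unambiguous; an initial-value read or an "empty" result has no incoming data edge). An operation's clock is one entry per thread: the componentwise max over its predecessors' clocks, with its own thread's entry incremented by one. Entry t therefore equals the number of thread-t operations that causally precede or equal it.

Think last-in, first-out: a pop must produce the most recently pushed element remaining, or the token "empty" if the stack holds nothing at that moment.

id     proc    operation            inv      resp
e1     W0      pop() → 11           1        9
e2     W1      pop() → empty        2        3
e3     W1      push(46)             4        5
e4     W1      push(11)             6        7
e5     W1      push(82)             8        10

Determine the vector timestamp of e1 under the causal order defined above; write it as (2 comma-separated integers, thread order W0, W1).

(1, 3)

no predecessors for e2 (invoked 2): W1 increments from zero → (0, 1)
merge at e3 (invoked 4): VC(e2)=(0, 1), own-thread bump on W1 → (0, 2)
merge at e4 (invoked 6): VC(e3)=(0, 2), own-thread bump on W1 → (0, 3)
merge at e5 (invoked 8): VC(e4)=(0, 3), own-thread bump on W1 → (0, 4)
merge at e1 (invoked 1): VC(e4)=(0, 3), own-thread bump on W0 → (1, 3)
target: VC(e1) = (1, 3)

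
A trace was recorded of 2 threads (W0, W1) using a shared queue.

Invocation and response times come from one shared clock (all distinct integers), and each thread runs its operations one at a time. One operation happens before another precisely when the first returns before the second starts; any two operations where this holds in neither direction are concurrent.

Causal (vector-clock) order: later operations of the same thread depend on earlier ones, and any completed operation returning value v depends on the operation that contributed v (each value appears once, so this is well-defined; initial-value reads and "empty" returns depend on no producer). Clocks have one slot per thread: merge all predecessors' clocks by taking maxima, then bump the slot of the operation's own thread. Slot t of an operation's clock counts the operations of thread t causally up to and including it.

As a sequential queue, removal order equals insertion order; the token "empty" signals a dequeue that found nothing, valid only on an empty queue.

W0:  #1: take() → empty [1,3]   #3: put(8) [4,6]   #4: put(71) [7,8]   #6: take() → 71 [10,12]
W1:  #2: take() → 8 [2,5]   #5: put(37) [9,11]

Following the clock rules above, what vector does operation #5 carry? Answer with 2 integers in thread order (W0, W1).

root op #1, invoked 1: fresh clock plus W0's own tick → (1, 0)
invoked at 4, #3 merges VC(#1)=(1, 0) and bumps W0's slot → (2, 0)
invoked at 2, #2 merges VC(#3)=(2, 0) and bumps W1's slot → (2, 1)
invoked at 7, #4 merges VC(#3)=(2, 0) and bumps W0's slot → (3, 0)
invoked at 9, #5 merges VC(#2)=(2, 1) and bumps W1's slot → (2, 2)
invoked at 10, #6 merges VC(#4)=(3, 0) and bumps W0's slot → (4, 0)
target: VC(#5) = (2, 2)

(2, 2)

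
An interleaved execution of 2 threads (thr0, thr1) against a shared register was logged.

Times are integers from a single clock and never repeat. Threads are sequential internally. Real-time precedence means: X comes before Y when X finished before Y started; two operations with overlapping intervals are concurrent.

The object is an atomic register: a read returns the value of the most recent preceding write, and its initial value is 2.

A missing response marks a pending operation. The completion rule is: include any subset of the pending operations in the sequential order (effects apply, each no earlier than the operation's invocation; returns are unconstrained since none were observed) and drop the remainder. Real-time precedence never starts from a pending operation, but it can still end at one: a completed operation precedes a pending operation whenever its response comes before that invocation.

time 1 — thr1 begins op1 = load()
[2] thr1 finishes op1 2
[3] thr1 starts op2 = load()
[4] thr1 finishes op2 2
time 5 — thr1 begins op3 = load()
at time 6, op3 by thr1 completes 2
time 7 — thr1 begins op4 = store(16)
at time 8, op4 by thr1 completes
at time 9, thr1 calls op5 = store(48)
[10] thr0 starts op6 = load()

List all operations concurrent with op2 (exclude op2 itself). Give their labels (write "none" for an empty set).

none

op2 spans [3,4]: anything still running between times 3 and 4 counts as concurrent
op1 [1,2]: before
op3 [5,6]: after
op4 [7,8]: after
op5 [9,…): after
op6 [10,…): after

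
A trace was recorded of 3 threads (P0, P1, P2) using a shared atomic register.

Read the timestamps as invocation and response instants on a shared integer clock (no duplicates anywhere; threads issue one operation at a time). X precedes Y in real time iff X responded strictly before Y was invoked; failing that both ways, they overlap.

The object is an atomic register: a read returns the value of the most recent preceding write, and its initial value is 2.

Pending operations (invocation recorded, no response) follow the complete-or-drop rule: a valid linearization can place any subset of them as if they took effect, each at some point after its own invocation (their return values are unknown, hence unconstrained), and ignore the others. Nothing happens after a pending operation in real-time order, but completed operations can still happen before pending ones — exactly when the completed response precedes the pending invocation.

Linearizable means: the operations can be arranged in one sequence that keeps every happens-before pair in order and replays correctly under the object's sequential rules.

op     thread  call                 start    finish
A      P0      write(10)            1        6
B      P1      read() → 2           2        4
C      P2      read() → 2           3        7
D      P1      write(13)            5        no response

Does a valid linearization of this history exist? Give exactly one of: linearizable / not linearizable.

linearizable

witness order: B, C, A
after step 1 (B read() → 2): value 2
after step 2 (C read() → 2): value 2
after step 3 (A write(10)): value 10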